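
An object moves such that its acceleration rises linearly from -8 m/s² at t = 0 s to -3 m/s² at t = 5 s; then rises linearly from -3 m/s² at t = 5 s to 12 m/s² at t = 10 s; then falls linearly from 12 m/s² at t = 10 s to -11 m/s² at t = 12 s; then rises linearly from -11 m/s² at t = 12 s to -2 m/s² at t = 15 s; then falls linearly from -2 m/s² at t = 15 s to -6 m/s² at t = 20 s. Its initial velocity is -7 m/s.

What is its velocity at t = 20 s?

-50.5 m/s

Δv equals the area under the a-t graph; then v = v₀ + Δv.
0–5 s: ½(-8 + -3)(5) = -27.5 m/s
5–10 s: ½(-3 + 12)(5) = 22.5 m/s
10–12 s: ½(12 + -11)(2) = 1 m/s
12–15 s: ½(-11 + -2)(3) = -19.5 m/s
15–20 s: ½(-2 + -6)(5) = -20 m/s
Δv = -43.5 m/s, so v(20) = -7 + (-43.5) = -50.5 m/s.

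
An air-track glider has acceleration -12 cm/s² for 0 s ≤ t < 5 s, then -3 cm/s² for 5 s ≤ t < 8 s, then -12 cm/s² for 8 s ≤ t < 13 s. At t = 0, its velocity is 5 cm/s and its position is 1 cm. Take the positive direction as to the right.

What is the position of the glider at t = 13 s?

On each constant-a segment, Δv = aΔt and Δx = v₀Δt + ½aΔt²; chain segment to segment.
0–5 s: v starts 5 cm/s; Δx = 5·5 + ½·-12·5² = -125 cm; v ends -55 cm/s.
5–8 s: v starts -55 cm/s; Δx = -55·3 + ½·-3·3² = -178.5 cm; v ends -64 cm/s.
8–13 s: v starts -64 cm/s; Δx = -64·5 + ½·-12·5² = -470 cm; v ends -124 cm/s.
x(13) = 1 + Σ Δx = -772.5 cm.

-772.5 cm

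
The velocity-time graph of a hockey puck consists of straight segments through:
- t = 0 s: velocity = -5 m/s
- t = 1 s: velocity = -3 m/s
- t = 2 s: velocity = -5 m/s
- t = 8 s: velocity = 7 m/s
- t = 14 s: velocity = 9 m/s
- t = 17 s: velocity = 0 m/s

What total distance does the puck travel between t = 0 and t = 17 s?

Total distance travelled is ∫|v| dt — sum the magnitudes of each area piece.
0–1 s: |½(-5 + -3)(1)| = 4 m
1–2 s: |½(-3 + -5)(1)| = 4 m
2–8 s: v = 0 at t = 4.5 s; triangle areas 6.25 + 12.25 = 18.5 m
8–14 s: |½(7 + 9)(6)| = 48 m
14–17 s: |½(9 + 0)(3)| = 13.5 m
Total distance = 88 m

88 m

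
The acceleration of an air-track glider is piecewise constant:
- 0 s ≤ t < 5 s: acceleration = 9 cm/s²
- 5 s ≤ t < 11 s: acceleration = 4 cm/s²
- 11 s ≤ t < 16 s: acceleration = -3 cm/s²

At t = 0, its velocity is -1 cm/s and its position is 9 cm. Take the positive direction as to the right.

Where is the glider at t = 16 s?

On each constant-a segment, Δv = aΔt and Δx = v₀Δt + ½aΔt²; chain segment to segment.
0–5 s: v starts -1 cm/s; Δx = -1·5 + ½·9·5² = 107.5 cm; v ends 44 cm/s.
5–11 s: v starts 44 cm/s; Δx = 44·6 + ½·4·6² = 336 cm; v ends 68 cm/s.
11–16 s: v starts 68 cm/s; Δx = 68·5 + ½·-3·5² = 302.5 cm; v ends 53 cm/s.
x(16) = 9 + Σ Δx = 755 cm.

755 cm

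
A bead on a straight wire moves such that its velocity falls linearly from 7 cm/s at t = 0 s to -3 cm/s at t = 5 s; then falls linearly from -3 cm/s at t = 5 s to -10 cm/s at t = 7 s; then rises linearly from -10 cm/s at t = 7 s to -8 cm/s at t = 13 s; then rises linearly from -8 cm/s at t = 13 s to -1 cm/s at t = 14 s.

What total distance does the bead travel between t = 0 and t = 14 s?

86 cm

Total distance travelled is ∫|v| dt — sum the magnitudes of each area piece.
0–5 s: v = 0 at t = 3.5 s; triangle areas 12.25 + 2.25 = 14.5 cm
5–7 s: |½(-3 + -10)(2)| = 13 cm
7–13 s: |½(-10 + -8)(6)| = 54 cm
13–14 s: |½(-8 + -1)(1)| = 4.5 cm
Total distance = 86 cm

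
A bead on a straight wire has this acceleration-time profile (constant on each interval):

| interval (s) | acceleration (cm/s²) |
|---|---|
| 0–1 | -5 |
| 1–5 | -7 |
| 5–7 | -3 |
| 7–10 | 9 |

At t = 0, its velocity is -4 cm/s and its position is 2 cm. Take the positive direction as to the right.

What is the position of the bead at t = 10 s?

On each constant-a segment, Δv = aΔt and Δx = v₀Δt + ½aΔt²; chain segment to segment.
0–1 s: v starts -4 cm/s; Δx = -4·1 + ½·-5·1² = -6.5 cm; v ends -9 cm/s.
1–5 s: v starts -9 cm/s; Δx = -9·4 + ½·-7·4² = -92 cm; v ends -37 cm/s.
5–7 s: v starts -37 cm/s; Δx = -37·2 + ½·-3·2² = -80 cm; v ends -43 cm/s.
7–10 s: v starts -43 cm/s; Δx = -43·3 + ½·9·3² = -88.5 cm; v ends -16 cm/s.
x(10) = 2 + Σ Δx = -265 cm.

-265 cm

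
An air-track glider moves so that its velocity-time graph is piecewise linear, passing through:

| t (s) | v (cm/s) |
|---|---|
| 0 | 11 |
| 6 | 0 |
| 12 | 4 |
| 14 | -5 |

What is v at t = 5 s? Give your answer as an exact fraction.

11/6 cm/s

On 0–6 s the graph is linear from 11 to 0 cm/s: v(5) = 11 + (0 − 11)·(5 − 0)/(6 − 0) = 11/6 cm/s.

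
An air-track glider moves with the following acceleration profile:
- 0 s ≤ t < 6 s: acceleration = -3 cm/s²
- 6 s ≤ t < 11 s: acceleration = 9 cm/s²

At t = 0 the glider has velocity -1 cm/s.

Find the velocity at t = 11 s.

Δv equals the area under the a-t graph; then v = v₀ + Δv.
0–6 s: -3 × 6 = -18 cm/s
6–11 s: 9 × 5 = 45 cm/s
Δv = 27 cm/s, so v(11) = -1 + (27) = 26 cm/s.

26 cm/s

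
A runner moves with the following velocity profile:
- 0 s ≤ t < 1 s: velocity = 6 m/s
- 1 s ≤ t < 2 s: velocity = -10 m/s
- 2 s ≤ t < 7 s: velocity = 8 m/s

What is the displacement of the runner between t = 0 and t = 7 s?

Net displacement equals the area under the velocity-time graph (areas below the axis count negative).
0–1 s: 6 × 1 = 6 m
1–2 s: -10 × 1 = -10 m
2–7 s: 8 × 5 = 40 m
Net displacement = 36 m

36 m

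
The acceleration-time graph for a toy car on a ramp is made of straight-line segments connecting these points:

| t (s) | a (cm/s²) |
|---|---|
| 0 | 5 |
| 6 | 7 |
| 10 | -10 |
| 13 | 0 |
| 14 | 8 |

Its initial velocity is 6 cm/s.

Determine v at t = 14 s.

Δv equals the area under the a-t graph; then v = v₀ + Δv.
0–6 s: ½(5 + 7)(6) = 36 cm/s
6–10 s: ½(7 + -10)(4) = -6 cm/s
10–13 s: ½(-10 + 0)(3) = -15 cm/s
13–14 s: ½(0 + 8)(1) = 4 cm/s
Δv = 19 cm/s, so v(14) = 6 + (19) = 25 cm/s.

25 cm/s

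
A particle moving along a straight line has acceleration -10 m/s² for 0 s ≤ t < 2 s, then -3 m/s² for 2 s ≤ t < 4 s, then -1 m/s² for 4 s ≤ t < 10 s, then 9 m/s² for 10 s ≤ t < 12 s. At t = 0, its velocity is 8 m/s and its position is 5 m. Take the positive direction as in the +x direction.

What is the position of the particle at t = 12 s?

On each constant-a segment, Δv = aΔt and Δx = v₀Δt + ½aΔt²; chain segment to segment.
0–2 s: v starts 8 m/s; Δx = 8·2 + ½·-10·2² = -4 m; v ends -12 m/s.
2–4 s: v starts -12 m/s; Δx = -12·2 + ½·-3·2² = -30 m; v ends -18 m/s.
4–10 s: v starts -18 m/s; Δx = -18·6 + ½·-1·6² = -126 m; v ends -24 m/s.
10–12 s: v starts -24 m/s; Δx = -24·2 + ½·9·2² = -30 m; v ends -6 m/s.
x(12) = 5 + Σ Δx = -185 m.

-185 m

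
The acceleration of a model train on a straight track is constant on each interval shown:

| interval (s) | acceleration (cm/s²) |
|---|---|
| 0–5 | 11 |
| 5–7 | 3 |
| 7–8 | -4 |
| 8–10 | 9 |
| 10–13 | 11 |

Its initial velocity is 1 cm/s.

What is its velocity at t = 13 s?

Δv equals the area under the a-t graph; then v = v₀ + Δv.
0–5 s: 11 × 5 = 55 cm/s
5–7 s: 3 × 2 = 6 cm/s
7–8 s: -4 × 1 = -4 cm/s
8–10 s: 9 × 2 = 18 cm/s
10–13 s: 11 × 3 = 33 cm/s
Δv = 108 cm/s, so v(13) = 1 + (108) = 109 cm/s.

109 cm/s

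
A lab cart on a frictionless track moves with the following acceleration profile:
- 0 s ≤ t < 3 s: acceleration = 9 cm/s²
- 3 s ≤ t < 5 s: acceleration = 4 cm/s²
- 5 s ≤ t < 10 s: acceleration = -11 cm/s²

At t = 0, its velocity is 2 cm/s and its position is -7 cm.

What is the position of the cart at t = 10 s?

153 cm

On each constant-a segment, Δv = aΔt and Δx = v₀Δt + ½aΔt²; chain segment to segment.
0–3 s: v starts 2 cm/s; Δx = 2·3 + ½·9·3² = 46.5 cm; v ends 29 cm/s.
3–5 s: v starts 29 cm/s; Δx = 29·2 + ½·4·2² = 66 cm; v ends 37 cm/s.
5–10 s: v starts 37 cm/s; Δx = 37·5 + ½·-11·5² = 47.5 cm; v ends -18 cm/s.
x(10) = -7 + Σ Δx = 153 cm.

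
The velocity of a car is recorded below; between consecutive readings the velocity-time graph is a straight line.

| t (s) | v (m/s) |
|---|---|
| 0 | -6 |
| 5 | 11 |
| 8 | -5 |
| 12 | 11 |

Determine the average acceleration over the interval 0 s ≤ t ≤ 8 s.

0.125 m/s²

Average acceleration = Δv/Δt = (-5 − -6)/(8 − 0) = 0.125 m/s².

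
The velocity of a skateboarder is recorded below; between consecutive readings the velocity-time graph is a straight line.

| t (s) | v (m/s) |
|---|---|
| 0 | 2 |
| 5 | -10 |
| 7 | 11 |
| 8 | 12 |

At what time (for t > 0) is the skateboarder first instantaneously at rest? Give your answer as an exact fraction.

v changes sign on 0–5 s (from 2 to -10); the graph is linear there, so v = 0 at t = 0 + (-2)·(5 − 0)/(-10 − 2) = 5/6 s.

t = 5/6 s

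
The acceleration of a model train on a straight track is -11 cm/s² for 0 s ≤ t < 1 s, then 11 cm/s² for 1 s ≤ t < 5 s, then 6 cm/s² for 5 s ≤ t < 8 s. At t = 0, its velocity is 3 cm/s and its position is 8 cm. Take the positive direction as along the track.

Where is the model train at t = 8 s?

On each constant-a segment, Δv = aΔt and Δx = v₀Δt + ½aΔt²; chain segment to segment.
0–1 s: v starts 3 cm/s; Δx = 3·1 + ½·-11·1² = -2.5 cm; v ends -8 cm/s.
1–5 s: v starts -8 cm/s; Δx = -8·4 + ½·11·4² = 56 cm; v ends 36 cm/s.
5–8 s: v starts 36 cm/s; Δx = 36·3 + ½·6·3² = 135 cm; v ends 54 cm/s.
x(8) = 8 + Σ Δx = 196.5 cm.

196.5 cm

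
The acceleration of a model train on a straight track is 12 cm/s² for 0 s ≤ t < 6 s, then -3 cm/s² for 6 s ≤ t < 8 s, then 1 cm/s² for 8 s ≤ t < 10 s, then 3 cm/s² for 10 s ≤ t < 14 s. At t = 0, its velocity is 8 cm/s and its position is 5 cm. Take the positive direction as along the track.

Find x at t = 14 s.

On each constant-a segment, Δv = aΔt and Δx = v₀Δt + ½aΔt²; chain segment to segment.
0–6 s: v starts 8 cm/s; Δx = 8·6 + ½·12·6² = 264 cm; v ends 80 cm/s.
6–8 s: v starts 80 cm/s; Δx = 80·2 + ½·-3·2² = 154 cm; v ends 74 cm/s.
8–10 s: v starts 74 cm/s; Δx = 74·2 + ½·1·2² = 150 cm; v ends 76 cm/s.
10–14 s: v starts 76 cm/s; Δx = 76·4 + ½·3·4² = 328 cm; v ends 88 cm/s.
x(14) = 5 + Σ Δx = 901 cm.

901 cm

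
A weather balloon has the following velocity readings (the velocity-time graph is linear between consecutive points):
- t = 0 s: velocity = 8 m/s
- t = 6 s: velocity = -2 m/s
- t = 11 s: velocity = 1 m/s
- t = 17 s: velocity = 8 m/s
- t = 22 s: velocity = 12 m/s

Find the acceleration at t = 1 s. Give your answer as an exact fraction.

Acceleration is the slope of the v-t graph on 0–6 s: (-2 − 8)/(6 − 0) = -5/3 m/s².

-5/3 m/s²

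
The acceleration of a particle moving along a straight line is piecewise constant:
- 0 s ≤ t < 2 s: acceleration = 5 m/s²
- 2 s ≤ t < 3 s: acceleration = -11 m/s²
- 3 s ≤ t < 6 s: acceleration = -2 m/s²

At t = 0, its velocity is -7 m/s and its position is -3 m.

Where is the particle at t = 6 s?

On each constant-a segment, Δv = aΔt and Δx = v₀Δt + ½aΔt²; chain segment to segment.
0–2 s: v starts -7 m/s; Δx = -7·2 + ½·5·2² = -4 m; v ends 3 m/s.
2–3 s: v starts 3 m/s; Δx = 3·1 + ½·-11·1² = -2.5 m; v ends -8 m/s.
3–6 s: v starts -8 m/s; Δx = -8·3 + ½·-2·3² = -33 m; v ends -14 m/s.
x(6) = -3 + Σ Δx = -42.5 m.

-42.5 m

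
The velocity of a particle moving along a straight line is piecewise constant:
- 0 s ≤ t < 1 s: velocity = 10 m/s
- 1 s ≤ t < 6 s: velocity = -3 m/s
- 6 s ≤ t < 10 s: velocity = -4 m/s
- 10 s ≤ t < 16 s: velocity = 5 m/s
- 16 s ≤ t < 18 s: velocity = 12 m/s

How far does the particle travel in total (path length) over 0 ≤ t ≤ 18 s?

95 m

Distance (not displacement) is the total path length: add the absolute areas under v-t.
0–1 s: |10| × 1 = 10 m
1–6 s: |-3| × 5 = 15 m
6–10 s: |-4| × 4 = 16 m
10–16 s: |5| × 6 = 30 m
16–18 s: |12| × 2 = 24 m
Total distance = 95 m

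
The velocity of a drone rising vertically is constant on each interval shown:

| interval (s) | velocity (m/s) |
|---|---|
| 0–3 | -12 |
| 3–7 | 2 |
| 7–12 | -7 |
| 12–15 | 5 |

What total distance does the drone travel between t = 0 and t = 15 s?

94 m

Distance (not displacement) is the total path length: add the absolute areas under v-t.
0–3 s: |-12| × 3 = 36 m
3–7 s: |2| × 4 = 8 m
7–12 s: |-7| × 5 = 35 m
12–15 s: |5| × 3 = 15 m
Total distance = 94 m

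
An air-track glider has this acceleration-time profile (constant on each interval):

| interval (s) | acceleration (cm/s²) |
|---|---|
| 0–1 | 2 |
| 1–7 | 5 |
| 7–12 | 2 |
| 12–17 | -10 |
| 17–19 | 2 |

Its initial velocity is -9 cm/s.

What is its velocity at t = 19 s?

-13 cm/s

Δv equals the area under the a-t graph; then v = v₀ + Δv.
0–1 s: 2 × 1 = 2 cm/s
1–7 s: 5 × 6 = 30 cm/s
7–12 s: 2 × 5 = 10 cm/s
12–17 s: -10 × 5 = -50 cm/s
17–19 s: 2 × 2 = 4 cm/s
Δv = -4 cm/s, so v(19) = -9 + (-4) = -13 cm/s.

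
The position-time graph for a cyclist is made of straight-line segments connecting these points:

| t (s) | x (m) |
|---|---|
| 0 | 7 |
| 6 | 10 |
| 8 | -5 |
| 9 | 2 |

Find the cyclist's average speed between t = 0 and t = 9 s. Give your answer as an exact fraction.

25/9 m/s

Average speed = (total path length)/(elapsed time); on a piecewise-linear x-t graph the path length is Σ|Δx|.
0–6 s: |Δx| = |10 − 7| = 3 m
6–8 s: |Δx| = |-5 − 10| = 15 m
8–9 s: |Δx| = |2 − -5| = 7 m
Total path = 25 m; average speed = 25/9 = 25/9 m/s.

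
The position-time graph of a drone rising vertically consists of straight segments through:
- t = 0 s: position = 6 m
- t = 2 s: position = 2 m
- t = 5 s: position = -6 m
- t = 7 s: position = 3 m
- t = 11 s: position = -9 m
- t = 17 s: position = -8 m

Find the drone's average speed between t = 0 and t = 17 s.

2 m/s

Average speed = (total path length)/(elapsed time); on a piecewise-linear x-t graph the path length is Σ|Δx|.
0–2 s: |Δx| = |2 − 6| = 4 m
2–5 s: |Δx| = |-6 − 2| = 8 m
5–7 s: |Δx| = |3 − -6| = 9 m
7–11 s: |Δx| = |-9 − 3| = 12 m
11–17 s: |Δx| = |-8 − -9| = 1 m
Total path = 34 m; average speed = 34/17 = 2 m/s.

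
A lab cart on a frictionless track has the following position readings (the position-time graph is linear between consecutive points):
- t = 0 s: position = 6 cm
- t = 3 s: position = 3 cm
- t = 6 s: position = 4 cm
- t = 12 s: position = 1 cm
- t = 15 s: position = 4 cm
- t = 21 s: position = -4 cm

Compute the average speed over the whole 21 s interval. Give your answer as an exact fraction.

6/7 cm/s

Average speed = (total path length)/(elapsed time); on a piecewise-linear x-t graph the path length is Σ|Δx|.
0–3 s: |Δx| = |3 − 6| = 3 cm
3–6 s: |Δx| = |4 − 3| = 1 cm
6–12 s: |Δx| = |1 − 4| = 3 cm
12–15 s: |Δx| = |4 − 1| = 3 cm
15–21 s: |Δx| = |-4 − 4| = 8 cm
Total path = 18 cm; average speed = 18/21 = 6/7 cm/s.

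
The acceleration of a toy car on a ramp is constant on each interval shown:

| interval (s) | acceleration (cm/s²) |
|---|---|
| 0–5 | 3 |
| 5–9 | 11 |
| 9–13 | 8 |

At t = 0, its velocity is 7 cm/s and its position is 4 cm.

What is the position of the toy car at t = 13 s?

On each constant-a segment, Δv = aΔt and Δx = v₀Δt + ½aΔt²; chain segment to segment.
0–5 s: v starts 7 cm/s; Δx = 7·5 + ½·3·5² = 72.5 cm; v ends 22 cm/s.
5–9 s: v starts 22 cm/s; Δx = 22·4 + ½·11·4² = 176 cm; v ends 66 cm/s.
9–13 s: v starts 66 cm/s; Δx = 66·4 + ½·8·4² = 328 cm; v ends 98 cm/s.
x(13) = 4 + Σ Δx = 580.5 cm.

580.5 cm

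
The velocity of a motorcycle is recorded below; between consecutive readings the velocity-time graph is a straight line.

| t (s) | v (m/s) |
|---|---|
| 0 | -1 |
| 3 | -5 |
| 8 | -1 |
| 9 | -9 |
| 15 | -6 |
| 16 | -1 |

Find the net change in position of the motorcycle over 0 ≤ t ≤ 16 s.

Displacement is the signed area under the v-t curve.
0–3 s: ½(-1 + -5)(3) = -9 m
3–8 s: ½(-5 + -1)(5) = -15 m
8–9 s: ½(-1 + -9)(1) = -5 m
9–15 s: ½(-9 + -6)(6) = -45 m
15–16 s: ½(-6 + -1)(1) = -3.5 m
Net displacement = -77.5 m

-77.5 m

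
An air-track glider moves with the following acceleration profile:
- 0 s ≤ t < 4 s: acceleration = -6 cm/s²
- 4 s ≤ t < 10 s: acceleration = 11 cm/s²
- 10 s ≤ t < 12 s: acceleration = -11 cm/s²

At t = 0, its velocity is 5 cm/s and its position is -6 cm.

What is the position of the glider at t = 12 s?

On each constant-a segment, Δv = aΔt and Δx = v₀Δt + ½aΔt²; chain segment to segment.
0–4 s: v starts 5 cm/s; Δx = 5·4 + ½·-6·4² = -28 cm; v ends -19 cm/s.
4–10 s: v starts -19 cm/s; Δx = -19·6 + ½·11·6² = 84 cm; v ends 47 cm/s.
10–12 s: v starts 47 cm/s; Δx = 47·2 + ½·-11·2² = 72 cm; v ends 25 cm/s.
x(12) = -6 + Σ Δx = 122 cm.

122 cm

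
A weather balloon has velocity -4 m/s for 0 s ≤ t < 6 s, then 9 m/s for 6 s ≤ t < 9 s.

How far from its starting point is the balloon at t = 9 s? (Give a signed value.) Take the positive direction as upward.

3 m

Net displacement equals the area under the velocity-time graph (areas below the axis count negative).
0–6 s: -4 × 6 = -24 m
6–9 s: 9 × 3 = 27 m
Net displacement = 3 m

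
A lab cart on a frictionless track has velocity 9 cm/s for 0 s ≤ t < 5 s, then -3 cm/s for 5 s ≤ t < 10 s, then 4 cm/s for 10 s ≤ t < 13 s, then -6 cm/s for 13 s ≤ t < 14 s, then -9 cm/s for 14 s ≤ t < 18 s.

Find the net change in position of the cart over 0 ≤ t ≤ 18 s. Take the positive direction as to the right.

0 cm

Net displacement equals the area under the velocity-time graph (areas below the axis count negative).
0–5 s: 9 × 5 = 45 cm
5–10 s: -3 × 5 = -15 cm
10–13 s: 4 × 3 = 12 cm
13–14 s: -6 × 1 = -6 cm
14–18 s: -9 × 4 = -36 cm
Net displacement = 0 cm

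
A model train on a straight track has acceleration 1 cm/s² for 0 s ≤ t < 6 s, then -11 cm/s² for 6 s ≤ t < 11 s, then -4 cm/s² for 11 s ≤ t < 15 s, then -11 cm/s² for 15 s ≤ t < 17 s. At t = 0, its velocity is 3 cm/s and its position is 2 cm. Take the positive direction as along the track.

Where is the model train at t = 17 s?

-416.5 cm

On each constant-a segment, Δv = aΔt and Δx = v₀Δt + ½aΔt²; chain segment to segment.
0–6 s: v starts 3 cm/s; Δx = 3·6 + ½·1·6² = 36 cm; v ends 9 cm/s.
6–11 s: v starts 9 cm/s; Δx = 9·5 + ½·-11·5² = -92.5 cm; v ends -46 cm/s.
11–15 s: v starts -46 cm/s; Δx = -46·4 + ½·-4·4² = -216 cm; v ends -62 cm/s.
15–17 s: v starts -62 cm/s; Δx = -62·2 + ½·-11·2² = -146 cm; v ends -84 cm/s.
x(17) = 2 + Σ Δx = -416.5 cm.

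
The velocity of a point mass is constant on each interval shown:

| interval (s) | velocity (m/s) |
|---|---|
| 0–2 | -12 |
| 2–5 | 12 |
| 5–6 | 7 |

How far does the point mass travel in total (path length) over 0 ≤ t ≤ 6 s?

Total distance travelled is ∫|v| dt — sum the magnitudes of each area piece.
0–2 s: |-12| × 2 = 24 m
2–5 s: |12| × 3 = 36 m
5–6 s: |7| × 1 = 7 m
Total distance = 67 m

67 m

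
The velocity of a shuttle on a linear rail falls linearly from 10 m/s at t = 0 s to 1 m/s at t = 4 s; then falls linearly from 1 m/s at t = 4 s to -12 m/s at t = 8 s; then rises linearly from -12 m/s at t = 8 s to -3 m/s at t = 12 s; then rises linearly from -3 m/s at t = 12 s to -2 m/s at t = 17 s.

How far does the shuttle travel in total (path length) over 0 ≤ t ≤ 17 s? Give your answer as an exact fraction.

2257/26 m

Total distance travelled is ∫|v| dt — sum the magnitudes of each area piece.
0–4 s: |½(10 + 1)(4)| = 22 m
4–8 s: v = 0 at t = 56/13 s; triangle areas 2/13 + 288/13 = 290/13 m
8–12 s: |½(-12 + -3)(4)| = 30 m
12–17 s: |½(-3 + -2)(5)| = 12.5 m
Total distance = 2257/26 m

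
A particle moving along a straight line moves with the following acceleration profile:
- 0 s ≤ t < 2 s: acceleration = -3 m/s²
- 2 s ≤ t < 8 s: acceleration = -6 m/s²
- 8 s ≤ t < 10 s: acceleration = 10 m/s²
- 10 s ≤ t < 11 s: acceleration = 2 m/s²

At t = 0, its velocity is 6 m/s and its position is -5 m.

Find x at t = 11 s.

On each constant-a segment, Δv = aΔt and Δx = v₀Δt + ½aΔt²; chain segment to segment.
0–2 s: v starts 6 m/s; Δx = 6·2 + ½·-3·2² = 6 m; v ends 0 m/s.
2–8 s: v starts 0 m/s; Δx = 0·6 + ½·-6·6² = -108 m; v ends -36 m/s.
8–10 s: v starts -36 m/s; Δx = -36·2 + ½·10·2² = -52 m; v ends -16 m/s.
10–11 s: v starts -16 m/s; Δx = -16·1 + ½·2·1² = -15 m; v ends -14 m/s.
x(11) = -5 + Σ Δx = -174 m.

-174 m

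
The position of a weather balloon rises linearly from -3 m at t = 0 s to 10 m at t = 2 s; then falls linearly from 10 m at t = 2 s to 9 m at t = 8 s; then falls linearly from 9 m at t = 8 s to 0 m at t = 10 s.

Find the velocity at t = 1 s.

6.5 m/s

Velocity is the slope of the x-t graph on 0–2 s: (10 − -3)/(2 − 0) = 6.5 m/s.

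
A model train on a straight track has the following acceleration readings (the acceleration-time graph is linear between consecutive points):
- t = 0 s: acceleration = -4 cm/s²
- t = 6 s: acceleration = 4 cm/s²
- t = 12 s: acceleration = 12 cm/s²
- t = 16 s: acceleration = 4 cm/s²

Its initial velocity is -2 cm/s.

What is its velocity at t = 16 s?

78 cm/s

Δv equals the area under the a-t graph; then v = v₀ + Δv.
0–6 s: ½(-4 + 4)(6) = 0 cm/s
6–12 s: ½(4 + 12)(6) = 48 cm/s
12–16 s: ½(12 + 4)(4) = 32 cm/s
Δv = 80 cm/s, so v(16) = -2 + (80) = 78 cm/s.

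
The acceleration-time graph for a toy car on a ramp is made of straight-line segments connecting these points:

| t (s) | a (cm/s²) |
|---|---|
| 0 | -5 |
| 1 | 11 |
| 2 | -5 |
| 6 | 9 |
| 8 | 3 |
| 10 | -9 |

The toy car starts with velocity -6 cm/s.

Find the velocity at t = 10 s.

14 cm/s

Δv equals the area under the a-t graph; then v = v₀ + Δv.
0–1 s: ½(-5 + 11)(1) = 3 cm/s
1–2 s: ½(11 + -5)(1) = 3 cm/s
2–6 s: ½(-5 + 9)(4) = 8 cm/s
6–8 s: ½(9 + 3)(2) = 12 cm/s
8–10 s: ½(3 + -9)(2) = -6 cm/s
Δv = 20 cm/s, so v(10) = -6 + (20) = 14 cm/s.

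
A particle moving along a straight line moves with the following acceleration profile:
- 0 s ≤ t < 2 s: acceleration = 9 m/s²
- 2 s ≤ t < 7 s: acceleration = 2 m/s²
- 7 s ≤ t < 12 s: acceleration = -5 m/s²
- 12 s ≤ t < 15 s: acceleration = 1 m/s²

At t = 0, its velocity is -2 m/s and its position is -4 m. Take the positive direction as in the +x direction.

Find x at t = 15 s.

190 m

On each constant-a segment, Δv = aΔt and Δx = v₀Δt + ½aΔt²; chain segment to segment.
0–2 s: v starts -2 m/s; Δx = -2·2 + ½·9·2² = 14 m; v ends 16 m/s.
2–7 s: v starts 16 m/s; Δx = 16·5 + ½·2·5² = 105 m; v ends 26 m/s.
7–12 s: v starts 26 m/s; Δx = 26·5 + ½·-5·5² = 67.5 m; v ends 1 m/s.
12–15 s: v starts 1 m/s; Δx = 1·3 + ½·1·3² = 7.5 m; v ends 4 m/s.
x(15) = -4 + Σ Δx = 190 m.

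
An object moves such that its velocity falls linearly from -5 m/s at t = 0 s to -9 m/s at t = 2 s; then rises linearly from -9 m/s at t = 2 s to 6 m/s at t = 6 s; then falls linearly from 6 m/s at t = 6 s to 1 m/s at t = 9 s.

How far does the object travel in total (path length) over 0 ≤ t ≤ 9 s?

40.1 m

Total distance travelled is ∫|v| dt — sum the magnitudes of each area piece.
0–2 s: |½(-5 + -9)(2)| = 14 m
2–6 s: v = 0 at t = 4.4 s; triangle areas 10.8 + 4.8 = 15.6 m
6–9 s: |½(6 + 1)(3)| = 10.5 m
Total distance = 40.1 m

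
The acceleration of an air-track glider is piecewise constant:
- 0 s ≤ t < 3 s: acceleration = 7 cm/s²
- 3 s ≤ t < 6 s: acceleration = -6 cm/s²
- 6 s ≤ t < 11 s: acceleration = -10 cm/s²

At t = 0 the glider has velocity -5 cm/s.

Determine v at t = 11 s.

-52 cm/s

Δv equals the area under the a-t graph; then v = v₀ + Δv.
0–3 s: 7 × 3 = 21 cm/s
3–6 s: -6 × 3 = -18 cm/s
6–11 s: -10 × 5 = -50 cm/s
Δv = -47 cm/s, so v(11) = -5 + (-47) = -52 cm/s.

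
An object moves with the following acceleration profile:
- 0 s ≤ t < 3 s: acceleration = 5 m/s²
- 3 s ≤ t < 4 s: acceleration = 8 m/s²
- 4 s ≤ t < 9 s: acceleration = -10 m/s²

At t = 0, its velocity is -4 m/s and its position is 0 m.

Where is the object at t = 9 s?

-4.5 m

On each constant-a segment, Δv = aΔt and Δx = v₀Δt + ½aΔt²; chain segment to segment.
0–3 s: v starts -4 m/s; Δx = -4·3 + ½·5·3² = 10.5 m; v ends 11 m/s.
3–4 s: v starts 11 m/s; Δx = 11·1 + ½·8·1² = 15 m; v ends 19 m/s.
4–9 s: v starts 19 m/s; Δx = 19·5 + ½·-10·5² = -30 m; v ends -31 m/s.
x(9) = 0 + Σ Δx = -4.5 m.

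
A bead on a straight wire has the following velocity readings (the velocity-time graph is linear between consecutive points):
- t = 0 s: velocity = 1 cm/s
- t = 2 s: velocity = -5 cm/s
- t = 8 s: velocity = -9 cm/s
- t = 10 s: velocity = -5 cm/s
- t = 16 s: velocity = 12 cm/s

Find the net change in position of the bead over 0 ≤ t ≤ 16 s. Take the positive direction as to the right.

Net displacement equals the area under the velocity-time graph (areas below the axis count negative).
0–2 s: ½(1 + -5)(2) = -4 cm
2–8 s: ½(-5 + -9)(6) = -42 cm
8–10 s: ½(-9 + -5)(2) = -14 cm
10–16 s: ½(-5 + 12)(6) = 21 cm
Net displacement = -39 cm

-39 cm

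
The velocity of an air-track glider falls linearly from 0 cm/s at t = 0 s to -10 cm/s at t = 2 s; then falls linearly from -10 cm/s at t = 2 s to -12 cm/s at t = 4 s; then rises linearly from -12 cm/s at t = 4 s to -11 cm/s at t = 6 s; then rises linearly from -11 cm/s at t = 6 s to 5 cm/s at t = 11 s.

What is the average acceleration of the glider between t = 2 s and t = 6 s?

-0.25 cm/s²

Average acceleration = Δv/Δt = (-11 − -10)/(6 − 2) = -0.25 cm/s².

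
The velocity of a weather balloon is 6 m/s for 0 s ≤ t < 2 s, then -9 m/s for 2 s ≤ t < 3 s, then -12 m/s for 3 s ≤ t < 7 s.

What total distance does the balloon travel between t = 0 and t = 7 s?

Total distance travelled is ∫|v| dt — sum the magnitudes of each area piece.
0–2 s: |6| × 2 = 12 m
2–3 s: |-9| × 1 = 9 m
3–7 s: |-12| × 4 = 48 m
Total distance = 69 m

69 m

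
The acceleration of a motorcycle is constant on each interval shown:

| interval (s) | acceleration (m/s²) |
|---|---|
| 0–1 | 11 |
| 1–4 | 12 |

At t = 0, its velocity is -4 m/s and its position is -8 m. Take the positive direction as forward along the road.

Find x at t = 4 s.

On each constant-a segment, Δv = aΔt and Δx = v₀Δt + ½aΔt²; chain segment to segment.
0–1 s: v starts -4 m/s; Δx = -4·1 + ½·11·1² = 1.5 m; v ends 7 m/s.
1–4 s: v starts 7 m/s; Δx = 7·3 + ½·12·3² = 75 m; v ends 43 m/s.
x(4) = -8 + Σ Δx = 68.5 m.

68.5 m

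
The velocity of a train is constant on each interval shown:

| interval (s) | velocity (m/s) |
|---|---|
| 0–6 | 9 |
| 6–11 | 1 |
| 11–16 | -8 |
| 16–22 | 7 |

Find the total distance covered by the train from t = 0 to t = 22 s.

141 m

Distance (not displacement) is the total path length: add the absolute areas under v-t.
0–6 s: |9| × 6 = 54 m
6–11 s: |1| × 5 = 5 m
11–16 s: |-8| × 5 = 40 m
16–22 s: |7| × 6 = 42 m
Total distance = 141 m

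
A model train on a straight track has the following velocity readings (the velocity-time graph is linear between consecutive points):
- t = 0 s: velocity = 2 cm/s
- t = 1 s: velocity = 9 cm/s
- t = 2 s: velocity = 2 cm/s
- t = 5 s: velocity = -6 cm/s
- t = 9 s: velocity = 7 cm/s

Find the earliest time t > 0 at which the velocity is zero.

v changes sign on 2–5 s (from 2 to -6); the graph is linear there, so v = 0 at t = 2 + (-2)·(5 − 2)/(-6 − 2) = 2.75 s.

t = 2.75 s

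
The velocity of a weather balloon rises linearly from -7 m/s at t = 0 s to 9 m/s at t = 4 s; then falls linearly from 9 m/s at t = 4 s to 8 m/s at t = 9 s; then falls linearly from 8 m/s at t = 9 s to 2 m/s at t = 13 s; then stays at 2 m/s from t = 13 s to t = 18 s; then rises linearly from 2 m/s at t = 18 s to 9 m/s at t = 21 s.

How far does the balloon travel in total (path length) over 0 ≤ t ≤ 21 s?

Distance (not displacement) is the total path length: add the absolute areas under v-t.
0–4 s: v = 0 at t = 1.75 s; triangle areas 6.125 + 10.125 = 16.25 m
4–9 s: |½(9 + 8)(5)| = 42.5 m
9–13 s: |½(8 + 2)(4)| = 20 m
13–18 s: |2| × 5 = 10 m
18–21 s: |½(2 + 9)(3)| = 16.5 m
Total distance = 105.25 m

105.25 m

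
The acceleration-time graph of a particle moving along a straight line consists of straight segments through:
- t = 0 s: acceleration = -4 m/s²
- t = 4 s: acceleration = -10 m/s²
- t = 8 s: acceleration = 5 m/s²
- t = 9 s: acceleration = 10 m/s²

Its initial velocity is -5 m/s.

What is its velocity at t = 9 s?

-35.5 m/s

Δv equals the area under the a-t graph; then v = v₀ + Δv.
0–4 s: ½(-4 + -10)(4) = -28 m/s
4–8 s: ½(-10 + 5)(4) = -10 m/s
8–9 s: ½(5 + 10)(1) = 7.5 m/s
Δv = -30.5 m/s, so v(9) = -5 + (-30.5) = -35.5 m/s.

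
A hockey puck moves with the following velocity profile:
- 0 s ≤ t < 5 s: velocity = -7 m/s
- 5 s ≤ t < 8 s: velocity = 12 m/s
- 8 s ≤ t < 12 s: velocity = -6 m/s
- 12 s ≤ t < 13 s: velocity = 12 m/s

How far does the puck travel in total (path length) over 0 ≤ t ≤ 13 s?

107 m

Distance (not displacement) is the total path length: add the absolute areas under v-t.
0–5 s: |-7| × 5 = 35 m
5–8 s: |12| × 3 = 36 m
8–12 s: |-6| × 4 = 24 m
12–13 s: |12| × 1 = 12 m
Total distance = 107 m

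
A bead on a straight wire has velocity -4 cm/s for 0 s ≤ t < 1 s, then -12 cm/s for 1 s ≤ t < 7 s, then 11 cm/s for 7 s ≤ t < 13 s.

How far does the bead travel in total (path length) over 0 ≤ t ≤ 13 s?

142 cm

Distance (not displacement) is the total path length: add the absolute areas under v-t.
0–1 s: |-4| × 1 = 4 cm
1–7 s: |-12| × 6 = 72 cm
7–13 s: |11| × 6 = 66 cm
Total distance = 142 cm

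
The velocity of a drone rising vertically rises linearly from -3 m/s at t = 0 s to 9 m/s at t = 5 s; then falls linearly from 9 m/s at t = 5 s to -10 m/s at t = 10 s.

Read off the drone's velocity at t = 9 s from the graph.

On 5–10 s the graph is linear from 9 to -10 m/s: v(9) = 9 + (-10 − 9)·(9 − 5)/(10 − 5) = -6.2 m/s.

-6.2 m/s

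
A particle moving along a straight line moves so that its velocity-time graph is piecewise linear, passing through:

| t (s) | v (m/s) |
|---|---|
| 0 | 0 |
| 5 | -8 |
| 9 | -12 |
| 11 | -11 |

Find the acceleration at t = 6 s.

-1 m/s²

Acceleration is the slope of the v-t graph on 5–9 s: (-12 − -8)/(9 − 5) = -1 m/s².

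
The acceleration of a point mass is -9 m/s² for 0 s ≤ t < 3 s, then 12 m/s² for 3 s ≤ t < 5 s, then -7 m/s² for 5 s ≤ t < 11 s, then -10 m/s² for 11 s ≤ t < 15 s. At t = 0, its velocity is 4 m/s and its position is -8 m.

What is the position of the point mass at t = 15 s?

On each constant-a segment, Δv = aΔt and Δx = v₀Δt + ½aΔt²; chain segment to segment.
0–3 s: v starts 4 m/s; Δx = 4·3 + ½·-9·3² = -28.5 m; v ends -23 m/s.
3–5 s: v starts -23 m/s; Δx = -23·2 + ½·12·2² = -22 m; v ends 1 m/s.
5–11 s: v starts 1 m/s; Δx = 1·6 + ½·-7·6² = -120 m; v ends -41 m/s.
11–15 s: v starts -41 m/s; Δx = -41·4 + ½·-10·4² = -244 m; v ends -81 m/s.
x(15) = -8 + Σ Δx = -422.5 m.

-422.5 m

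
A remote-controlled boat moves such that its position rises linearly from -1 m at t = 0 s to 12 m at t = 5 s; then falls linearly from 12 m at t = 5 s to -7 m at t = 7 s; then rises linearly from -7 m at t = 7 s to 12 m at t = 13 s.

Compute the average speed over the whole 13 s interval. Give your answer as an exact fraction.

51/13 m/s

Average speed = (total path length)/(elapsed time); on a piecewise-linear x-t graph the path length is Σ|Δx|.
0–5 s: |Δx| = |12 − -1| = 13 m
5–7 s: |Δx| = |-7 − 12| = 19 m
7–13 s: |Δx| = |12 − -7| = 19 m
Total path = 51 m; average speed = 51/13 = 51/13 m/s.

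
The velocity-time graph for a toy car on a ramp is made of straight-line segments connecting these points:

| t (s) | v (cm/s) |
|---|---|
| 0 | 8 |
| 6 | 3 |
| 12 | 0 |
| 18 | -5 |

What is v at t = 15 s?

-2.5 cm/s

On 12–18 s the graph is linear from 0 to -5 cm/s: v(15) = 0 + (-5 − 0)·(15 − 12)/(18 − 12) = -2.5 cm/s.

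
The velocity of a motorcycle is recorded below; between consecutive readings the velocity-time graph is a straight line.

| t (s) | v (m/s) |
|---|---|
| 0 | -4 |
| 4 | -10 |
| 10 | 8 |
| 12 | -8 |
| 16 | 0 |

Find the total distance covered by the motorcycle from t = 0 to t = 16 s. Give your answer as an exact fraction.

Total distance travelled is ∫|v| dt — sum the magnitudes of each area piece.
0–4 s: |½(-4 + -10)(4)| = 28 m
4–10 s: v = 0 at t = 22/3 s; triangle areas 50/3 + 32/3 = 82/3 m
10–12 s: v = 0 at t = 11 s; triangle areas 4 + 4 = 8 m
12–16 s: |½(-8 + 0)(4)| = 16 m
Total distance = 238/3 m

238/3 m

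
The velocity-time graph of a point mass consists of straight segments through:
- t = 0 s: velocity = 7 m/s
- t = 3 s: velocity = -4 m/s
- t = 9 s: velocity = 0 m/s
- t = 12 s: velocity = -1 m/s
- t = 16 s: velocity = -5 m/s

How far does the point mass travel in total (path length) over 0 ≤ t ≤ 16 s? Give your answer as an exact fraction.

Distance (not displacement) is the total path length: add the absolute areas under v-t.
0–3 s: v = 0 at t = 21/11 s; triangle areas 147/22 + 24/11 = 195/22 m
3–9 s: |½(-4 + 0)(6)| = 12 m
9–12 s: |½(0 + -1)(3)| = 1.5 m
12–16 s: |½(-1 + -5)(4)| = 12 m
Total distance = 378/11 m

378/11 m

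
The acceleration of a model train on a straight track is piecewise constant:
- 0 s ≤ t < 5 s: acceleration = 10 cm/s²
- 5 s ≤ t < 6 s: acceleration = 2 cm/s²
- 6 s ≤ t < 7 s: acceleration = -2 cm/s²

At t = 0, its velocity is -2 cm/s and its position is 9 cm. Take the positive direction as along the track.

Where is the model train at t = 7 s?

On each constant-a segment, Δv = aΔt and Δx = v₀Δt + ½aΔt²; chain segment to segment.
0–5 s: v starts -2 cm/s; Δx = -2·5 + ½·10·5² = 115 cm; v ends 48 cm/s.
5–6 s: v starts 48 cm/s; Δx = 48·1 + ½·2·1² = 49 cm; v ends 50 cm/s.
6–7 s: v starts 50 cm/s; Δx = 50·1 + ½·-2·1² = 49 cm; v ends 48 cm/s.
x(7) = 9 + Σ Δx = 222 cm.

222 cm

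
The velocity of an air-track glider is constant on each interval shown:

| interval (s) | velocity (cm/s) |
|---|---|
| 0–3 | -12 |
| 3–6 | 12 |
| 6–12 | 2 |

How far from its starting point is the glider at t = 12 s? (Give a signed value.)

Net displacement equals the area under the velocity-time graph (areas below the axis count negative).
0–3 s: -12 × 3 = -36 cm
3–6 s: 12 × 3 = 36 cm
6–12 s: 2 × 6 = 12 cm
Net displacement = 12 cm

12 cm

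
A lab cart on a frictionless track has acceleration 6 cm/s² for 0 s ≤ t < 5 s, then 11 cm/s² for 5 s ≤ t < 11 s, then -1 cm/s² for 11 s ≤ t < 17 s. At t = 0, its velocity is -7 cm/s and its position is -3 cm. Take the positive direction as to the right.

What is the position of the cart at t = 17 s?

889 cm

On each constant-a segment, Δv = aΔt and Δx = v₀Δt + ½aΔt²; chain segment to segment.
0–5 s: v starts -7 cm/s; Δx = -7·5 + ½·6·5² = 40 cm; v ends 23 cm/s.
5–11 s: v starts 23 cm/s; Δx = 23·6 + ½·11·6² = 336 cm; v ends 89 cm/s.
11–17 s: v starts 89 cm/s; Δx = 89·6 + ½·-1·6² = 516 cm; v ends 83 cm/s.
x(17) = -3 + Σ Δx = 889 cm.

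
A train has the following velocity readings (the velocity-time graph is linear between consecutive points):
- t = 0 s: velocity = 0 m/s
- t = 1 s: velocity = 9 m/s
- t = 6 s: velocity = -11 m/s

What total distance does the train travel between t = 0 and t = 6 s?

29.75 m

Distance (not displacement) is the total path length: add the absolute areas under v-t.
0–1 s: |½(0 + 9)(1)| = 4.5 m
1–6 s: v = 0 at t = 3.25 s; triangle areas 10.125 + 15.125 = 25.25 m
Total distance = 29.75 m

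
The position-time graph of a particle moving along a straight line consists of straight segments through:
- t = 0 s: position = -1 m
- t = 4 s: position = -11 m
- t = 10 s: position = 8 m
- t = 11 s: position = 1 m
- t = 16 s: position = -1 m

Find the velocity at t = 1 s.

-2.5 m/s

Velocity is the slope of the x-t graph on 0–4 s: (-11 − -1)/(4 − 0) = -2.5 m/s.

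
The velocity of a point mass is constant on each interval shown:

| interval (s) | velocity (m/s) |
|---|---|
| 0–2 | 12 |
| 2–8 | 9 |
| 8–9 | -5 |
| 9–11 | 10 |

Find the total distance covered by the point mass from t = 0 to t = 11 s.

103 m

Total distance travelled is ∫|v| dt — sum the magnitudes of each area piece.
0–2 s: |12| × 2 = 24 m
2–8 s: |9| × 6 = 54 m
8–9 s: |-5| × 1 = 5 m
9–11 s: |10| × 2 = 20 m
Total distance = 103 m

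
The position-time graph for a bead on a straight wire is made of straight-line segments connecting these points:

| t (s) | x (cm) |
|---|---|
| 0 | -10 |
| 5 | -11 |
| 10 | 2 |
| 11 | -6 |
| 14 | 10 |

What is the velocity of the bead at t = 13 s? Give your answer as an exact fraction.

Velocity is the slope of the x-t graph on 11–14 s: (10 − -6)/(14 − 11) = 16/3 cm/s.

16/3 cm/s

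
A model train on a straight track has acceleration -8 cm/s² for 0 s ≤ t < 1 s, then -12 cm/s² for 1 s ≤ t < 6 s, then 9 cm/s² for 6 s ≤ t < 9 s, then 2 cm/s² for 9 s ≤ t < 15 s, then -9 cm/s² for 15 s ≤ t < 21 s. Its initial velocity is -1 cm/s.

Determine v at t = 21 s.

-84 cm/s

Δv equals the area under the a-t graph; then v = v₀ + Δv.
0–1 s: -8 × 1 = -8 cm/s
1–6 s: -12 × 5 = -60 cm/s
6–9 s: 9 × 3 = 27 cm/s
9–15 s: 2 × 6 = 12 cm/s
15–21 s: -9 × 6 = -54 cm/s
Δv = -83 cm/s, so v(21) = -1 + (-83) = -84 cm/s.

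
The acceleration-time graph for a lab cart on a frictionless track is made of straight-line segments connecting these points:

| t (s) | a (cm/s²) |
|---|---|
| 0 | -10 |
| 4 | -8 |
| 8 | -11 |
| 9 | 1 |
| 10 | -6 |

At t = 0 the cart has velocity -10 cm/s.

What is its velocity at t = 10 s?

-91.5 cm/s

Δv equals the area under the a-t graph; then v = v₀ + Δv.
0–4 s: ½(-10 + -8)(4) = -36 cm/s
4–8 s: ½(-8 + -11)(4) = -38 cm/s
8–9 s: ½(-11 + 1)(1) = -5 cm/s
9–10 s: ½(1 + -6)(1) = -2.5 cm/s
Δv = -81.5 cm/s, so v(10) = -10 + (-81.5) = -91.5 cm/s.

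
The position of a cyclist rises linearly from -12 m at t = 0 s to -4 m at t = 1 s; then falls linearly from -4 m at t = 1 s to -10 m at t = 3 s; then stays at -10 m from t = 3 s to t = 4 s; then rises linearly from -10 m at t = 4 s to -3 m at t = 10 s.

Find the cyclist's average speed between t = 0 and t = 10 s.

Average speed = (total path length)/(elapsed time); on a piecewise-linear x-t graph the path length is Σ|Δx|.
0–1 s: |Δx| = |-4 − -12| = 8 m
1–3 s: |Δx| = |-10 − -4| = 6 m
3–4 s: |Δx| = |-10 − -10| = 0 m
4–10 s: |Δx| = |-3 − -10| = 7 m
Total path = 21 m; average speed = 21/10 = 2.1 m/s.

2.1 m/s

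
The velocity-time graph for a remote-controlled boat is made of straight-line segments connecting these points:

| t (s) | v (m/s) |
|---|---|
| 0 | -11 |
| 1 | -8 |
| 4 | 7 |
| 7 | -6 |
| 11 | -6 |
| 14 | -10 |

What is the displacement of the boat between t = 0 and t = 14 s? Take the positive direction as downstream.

-57.5 m

Net displacement equals the area under the velocity-time graph (areas below the axis count negative).
0–1 s: ½(-11 + -8)(1) = -9.5 m
1–4 s: ½(-8 + 7)(3) = -1.5 m
4–7 s: ½(7 + -6)(3) = 1.5 m
7–11 s: -6 × 4 = -24 m
11–14 s: ½(-6 + -10)(3) = -24 m
Net displacement = -57.5 m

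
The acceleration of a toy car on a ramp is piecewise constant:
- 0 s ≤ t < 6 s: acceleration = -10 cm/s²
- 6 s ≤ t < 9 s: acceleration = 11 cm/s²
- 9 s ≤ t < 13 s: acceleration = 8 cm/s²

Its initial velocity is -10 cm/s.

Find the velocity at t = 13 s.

Δv equals the area under the a-t graph; then v = v₀ + Δv.
0–6 s: -10 × 6 = -60 cm/s
6–9 s: 11 × 3 = 33 cm/s
9–13 s: 8 × 4 = 32 cm/s
Δv = 5 cm/s, so v(13) = -10 + (5) = -5 cm/s.

-5 cm/s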